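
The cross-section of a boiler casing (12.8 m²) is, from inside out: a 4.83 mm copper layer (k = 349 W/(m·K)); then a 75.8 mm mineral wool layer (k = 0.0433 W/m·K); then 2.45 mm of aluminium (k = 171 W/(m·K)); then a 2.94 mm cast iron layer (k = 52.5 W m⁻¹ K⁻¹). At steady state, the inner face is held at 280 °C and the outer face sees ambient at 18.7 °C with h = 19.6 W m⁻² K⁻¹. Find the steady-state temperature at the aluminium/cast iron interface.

Treat each layer as a resistance in series:
  R_copper = L/(kA) = 0.00483/(349·12.8) = 1.081×10^-6 K/W
  R_mineral wool = L/(kA) = 0.0758/(0.0433·12.8) = 0.1368 K/W
  R_aluminium = L/(kA) = 0.00245/(171·12.8) = 1.119×10^-6 K/W
  R_cast iron = L/(kA) = 0.00294/(52.5·12.8) = 4.375×10^-6 K/W
  R_conv,out = 1/(hA) = 1/(19.6·12.8) = 0.003986 K/W
ΣR = 1.081×10^-6 + 0.1368 + 1.119×10^-6 + 4.375×10^-6 + 0.003986 = 0.1408 K/W
Q = ΔT/ΣR = (280 °C − 18.7 °C)/0.1408 = 1856 W
From the inner boundary to the aluminium/cast iron interface, ΣR_partial = 0.1368 K/W.
T_interface = T_in − Q·ΣR_partial = 280 °C − (1856)(0.1368) = 26.1 °C

T = 26.1 °C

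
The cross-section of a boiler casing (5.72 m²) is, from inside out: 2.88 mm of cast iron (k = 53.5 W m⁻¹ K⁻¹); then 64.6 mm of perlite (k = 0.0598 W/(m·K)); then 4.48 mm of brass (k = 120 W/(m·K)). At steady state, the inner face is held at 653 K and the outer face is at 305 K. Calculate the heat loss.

Series thermal resistances, inner to outer:
  R_cast iron = L/(kA) = 0.00288/(53.5·5.72) = 9.411×10^-6 K/W
  R_perlite = L/(kA) = 0.0646/(0.0598·5.72) = 0.1889 K/W
  R_brass = L/(kA) = 0.00448/(120·5.72) = 6.527×10^-6 K/W
ΣR = 9.411×10^-6 + 0.1889 + 6.527×10^-6 = 0.1889 K/W
Q = ΔT/ΣR = (653 K − 305 K)/0.1889 = 1840 W

Q = 1840 W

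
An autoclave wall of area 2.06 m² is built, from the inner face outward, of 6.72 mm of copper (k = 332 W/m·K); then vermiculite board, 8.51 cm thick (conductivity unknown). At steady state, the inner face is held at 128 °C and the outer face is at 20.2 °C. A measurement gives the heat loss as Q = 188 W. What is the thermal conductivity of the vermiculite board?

ΣR = ΔT/Q = |128 − 20.2|/188 = 0.5734 K/W
Known resistances:
  R_copper = L/(kA) = 0.00672/(332·2.06) = 9.826×10^-6 K/W
R_vermiculite board = ΣR − ΣR_known = 0.5734 − 9.826×10^-6 = 0.5734 K/W
L/(kA) = 0.5734 ⇒ k = 0.0851/(0.5734·2.06) = 0.0720 W/m·K

k = 0.0720 W/m·K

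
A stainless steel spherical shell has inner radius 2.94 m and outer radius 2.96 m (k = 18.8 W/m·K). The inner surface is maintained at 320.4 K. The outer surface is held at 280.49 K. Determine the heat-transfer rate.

Q = 4πk·ΔT/(1/r₁ − 1/r₂) = 4π × 18.8 × 39.91 / (1/2.94 − 1/2.96) = 4.10×10^6 W

Q = 4100 kW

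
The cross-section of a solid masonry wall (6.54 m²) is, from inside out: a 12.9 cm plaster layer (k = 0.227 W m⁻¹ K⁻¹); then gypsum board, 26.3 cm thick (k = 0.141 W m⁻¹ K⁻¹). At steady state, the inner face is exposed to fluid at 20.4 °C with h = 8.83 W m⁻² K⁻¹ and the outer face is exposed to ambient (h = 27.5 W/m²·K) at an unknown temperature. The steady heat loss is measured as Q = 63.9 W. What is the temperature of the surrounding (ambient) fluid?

Sum the resistances:
  R_conv,in = 1/(hA) = 1/(8.83·6.54) = 0.01732 K/W
  R_plaster = L/(kA) = 0.129/(0.227·6.54) = 0.08689 K/W
  R_gypsum board = L/(kA) = 0.263/(0.141·6.54) = 0.2852 K/W
  R_conv,out = 1/(hA) = 1/(27.5·6.54) = 0.005560 K/W
ΣR = 0.3950 K/W
ΔT = Q·ΣR = 63.9 × 0.3950 = 25.24 K
Heat flows outward, so T_out = T_in − ΔT = 20.4 − 25.24 = -4.84 °C

T_out = -4.84 °C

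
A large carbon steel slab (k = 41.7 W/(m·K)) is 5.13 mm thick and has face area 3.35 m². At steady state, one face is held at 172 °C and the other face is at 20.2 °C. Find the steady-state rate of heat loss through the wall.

Q = 4130 kW

Q = kA·ΔT/L = 41.7 × 3.35 × |172 °C − 20.2 °C| / 0.00513 = 4.13×10^6 W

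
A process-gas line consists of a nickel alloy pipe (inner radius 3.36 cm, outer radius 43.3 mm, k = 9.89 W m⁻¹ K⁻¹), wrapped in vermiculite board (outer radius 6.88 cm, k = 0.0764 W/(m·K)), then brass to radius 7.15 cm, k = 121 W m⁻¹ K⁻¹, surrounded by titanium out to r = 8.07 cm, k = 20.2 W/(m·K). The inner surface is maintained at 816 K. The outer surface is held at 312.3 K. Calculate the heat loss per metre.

Resistance network (inner→outer):
  R'_nickel alloy = ln(0.0433/0.0336)/(2πk) = 0.2536/(2π·9.89) = 0.004081 m·K/W
  R'_vermiculite board = ln(0.0688/0.0433)/(2πk) = 0.4631/(2π·0.0764) = 0.9646 m·K/W
  R'_brass = ln(0.0715/0.0688)/(2πk) = 0.03849/(2π·121) = 5.063×10^-5 m·K/W
  R'_titanium = ln(0.0807/0.0715)/(2πk) = 0.1210/(2π·20.2) = 9.537×10^-4 m·K/W
ΣR = 0.004081 + 0.9646 + 5.063×10^-5 + 9.537×10^-4 = 0.9697 m·K/W
Q' = ΔT/ΣR = (816 K − 312.3 K)/0.9697 = 519 W/m

Q' = 519 W/m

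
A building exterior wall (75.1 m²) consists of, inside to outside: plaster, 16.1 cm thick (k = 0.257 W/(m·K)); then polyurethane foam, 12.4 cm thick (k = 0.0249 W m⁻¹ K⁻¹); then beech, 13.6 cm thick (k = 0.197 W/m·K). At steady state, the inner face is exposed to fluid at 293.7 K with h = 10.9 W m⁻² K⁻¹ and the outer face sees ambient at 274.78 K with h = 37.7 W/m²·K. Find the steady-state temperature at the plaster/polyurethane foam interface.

T = 291.6 K

Treat each layer as a resistance in series:
  R_conv,in = 1/(hA) = 1/(10.9·75.1) = 0.001222 K/W
  R_plaster = L/(kA) = 0.161/(0.257·75.1) = 0.008342 K/W
  R_polyurethane foam = L/(kA) = 0.124/(0.0249·75.1) = 0.06631 K/W
  R_beech = L/(kA) = 0.136/(0.197·75.1) = 0.009192 K/W
  R_conv,out = 1/(hA) = 1/(37.7·75.1) = 3.532×10^-4 K/W
ΣR = 0.001222 + 0.008342 + 0.06631 + 0.009192 + 3.532×10^-4 = 0.08542 K/W
Q = ΔT/ΣR = (293.7 K − 274.78 K)/0.08542 = 221.5 W
From the inner boundary to the plaster/polyurethane foam interface, ΣR_partial = 0.009564 K/W.
T_interface = T_in − Q·ΣR_partial = 293.7 K − (221.5)(0.009564) = 291.6 K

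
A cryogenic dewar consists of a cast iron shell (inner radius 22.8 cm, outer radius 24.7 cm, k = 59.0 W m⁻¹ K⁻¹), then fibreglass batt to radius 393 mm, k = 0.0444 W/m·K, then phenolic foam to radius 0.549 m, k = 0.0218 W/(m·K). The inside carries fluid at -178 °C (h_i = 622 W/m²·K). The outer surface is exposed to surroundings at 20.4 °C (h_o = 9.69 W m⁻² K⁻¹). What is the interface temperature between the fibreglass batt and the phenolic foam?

T = -78.2 °C

Series thermal resistances, inner to outer:
  R_conv,in = 1/(4πr²h) = 1/(4π·0.228²·622) = 0.002461 K/W
  R_cast iron = (1/0.228 − 1/0.247)/(4πk) = 0.3374/(4π·59.0) = 4.551×10^-4 K/W
  R_fibreglass batt = (1/0.247 − 1/0.393)/(4πk) = 1.504/(4π·0.0444) = 2.696 K/W
  R_phenolic foam = (1/0.393 − 1/0.549)/(4πk) = 0.7230/(4π·0.0218) = 2.639 K/W
  R_conv,out = 1/(4πr²h) = 1/(4π·0.549²·9.69) = 0.02725 K/W
ΣR = 0.002461 + 4.551×10^-4 + 2.696 + 2.639 + 0.02725 = 5.365 K/W
Q = ΔT/ΣR = (-178 °C − 20.4 °C)/5.365 = -36.98 W
From the inner boundary to the fibreglass batt/phenolic foam interface, ΣR_partial = 2.699 K/W.
T_interface = T_in − Q·ΣR_partial = -178 °C − (-36.98)(2.699) = -78.2 °C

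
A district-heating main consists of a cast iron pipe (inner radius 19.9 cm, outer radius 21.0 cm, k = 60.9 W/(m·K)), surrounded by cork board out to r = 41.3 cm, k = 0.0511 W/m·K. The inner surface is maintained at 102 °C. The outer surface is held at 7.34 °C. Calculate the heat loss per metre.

Q' = 44.9 W/m

Series thermal resistances, inner to outer:
  R'_cast iron = ln(0.210/0.199)/(2πk) = 0.05380/(2π·60.9) = 1.406×10^-4 m·K/W
  R'_cork board = ln(0.413/0.210)/(2πk) = 0.6763/(2π·0.0511) = 2.107 m·K/W
ΣR = 1.406×10^-4 + 2.107 = 2.107 m·K/W
Q' = ΔT/ΣR = (102 °C − 7.34 °C)/2.107 = 44.9 W/m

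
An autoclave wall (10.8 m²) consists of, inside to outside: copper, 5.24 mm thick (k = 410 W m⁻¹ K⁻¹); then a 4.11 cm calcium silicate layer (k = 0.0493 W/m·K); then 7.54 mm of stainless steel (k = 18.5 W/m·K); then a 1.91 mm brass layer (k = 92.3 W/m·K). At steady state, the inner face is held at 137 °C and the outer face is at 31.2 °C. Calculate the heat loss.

Q = 1370 W

Resistance network (inner→outer):
  R_copper = L/(kA) = 0.00524/(410·10.8) = 1.183×10^-6 K/W
  R_calcium silicate = L/(kA) = 0.0411/(0.0493·10.8) = 0.07719 K/W
  R_stainless steel = L/(kA) = 0.00754/(18.5·10.8) = 3.774×10^-5 K/W
  R_brass = L/(kA) = 0.00191/(92.3·10.8) = 1.916×10^-6 K/W
ΣR = 1.183×10^-6 + 0.07719 + 3.774×10^-5 + 1.916×10^-6 = 0.07723 K/W
Q = ΔT/ΣR = (137 °C − 31.2 °C)/0.07723 = 1370 W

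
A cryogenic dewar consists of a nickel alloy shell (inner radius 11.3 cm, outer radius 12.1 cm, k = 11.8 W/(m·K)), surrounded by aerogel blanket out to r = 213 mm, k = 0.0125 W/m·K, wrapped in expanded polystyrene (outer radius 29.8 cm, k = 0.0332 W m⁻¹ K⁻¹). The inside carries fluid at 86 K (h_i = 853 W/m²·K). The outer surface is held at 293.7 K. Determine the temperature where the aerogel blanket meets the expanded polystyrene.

T = 268.0 K

Resistance network (inner→outer):
  R_conv,in = 1/(4πr²h) = 1/(4π·0.113²·853) = 0.007306 K/W
  R_nickel alloy = (1/0.113 − 1/0.121)/(4πk) = 0.5851/(4π·11.8) = 0.003946 K/W
  R_aerogel blanket = (1/0.121 − 1/0.213)/(4πk) = 3.570/(4π·0.0125) = 22.72 K/W
  R_expanded polystyrene = (1/0.213 − 1/0.298)/(4πk) = 1.339/(4π·0.0332) = 3.210 K/W
ΣR = 0.007306 + 0.003946 + 22.72 + 3.210 = 25.94 K/W
Q = ΔT/ΣR = (86 K − 293.7 K)/25.94 = -8.007 W
From the inner boundary to the aerogel blanket/expanded polystyrene interface, ΣR_partial = 22.73 K/W.
T_interface = T_in − Q·ΣR_partial = 86 K − (-8.007)(22.73) = 268.0 K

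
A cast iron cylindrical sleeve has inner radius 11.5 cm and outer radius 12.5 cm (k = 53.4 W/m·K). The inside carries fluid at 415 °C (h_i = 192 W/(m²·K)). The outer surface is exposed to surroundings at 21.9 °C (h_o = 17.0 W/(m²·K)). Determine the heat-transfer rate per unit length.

Q' = 4.77 kW/m

Treat each layer as a resistance in series:
  R'_conv,in = 1/(2πr h) = 1/(2π·0.115·192) = 0.007208 m·K/W
  R'_cast iron = ln(0.125/0.115)/(2πk) = 0.08338/(2π·53.4) = 2.485×10^-4 m·K/W
  R'_conv,out = 1/(2πr h) = 1/(2π·0.125·17.0) = 0.07490 m·K/W
ΣR = 0.007208 + 2.485×10^-4 + 0.07490 = 0.08236 m·K/W
Q' = ΔT/ΣR = (415 °C − 21.9 °C)/0.08236 = 4770 W/m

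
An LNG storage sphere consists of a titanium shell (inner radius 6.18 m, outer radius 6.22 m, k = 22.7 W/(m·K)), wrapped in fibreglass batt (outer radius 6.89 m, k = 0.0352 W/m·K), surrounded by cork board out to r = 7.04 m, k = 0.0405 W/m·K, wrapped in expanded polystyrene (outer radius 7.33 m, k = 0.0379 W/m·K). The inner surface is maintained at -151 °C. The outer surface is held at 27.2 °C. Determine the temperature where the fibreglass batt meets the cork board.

Resistance network (inner→outer):
  R_titanium = (1/6.18 − 1/6.22)/(4πk) = 0.001041/(4π·22.7) = 3.648×10^-6 K/W
  R_fibreglass batt = (1/6.22 − 1/6.89)/(4πk) = 0.01563/(4π·0.0352) = 0.03534 K/W
  R_cork board = (1/6.89 − 1/7.04)/(4πk) = 0.003092/(4π·0.0405) = 0.006076 K/W
  R_expanded polystyrene = (1/7.04 − 1/7.33)/(4πk) = 0.005620/(4π·0.0379) = 0.01180 K/W
ΣR = 3.648×10^-6 + 0.03534 + 0.006076 + 0.01180 = 0.05322 K/W
Q = ΔT/ΣR = (-151 °C − 27.2 °C)/0.05322 = -3348 W
From the inner boundary to the fibreglass batt/cork board interface, ΣR_partial = 0.03534 K/W.
T_interface = T_in − Q·ΣR_partial = -151 °C − (-3348)(0.03534) = -32.7 °C

T = -32.7 °C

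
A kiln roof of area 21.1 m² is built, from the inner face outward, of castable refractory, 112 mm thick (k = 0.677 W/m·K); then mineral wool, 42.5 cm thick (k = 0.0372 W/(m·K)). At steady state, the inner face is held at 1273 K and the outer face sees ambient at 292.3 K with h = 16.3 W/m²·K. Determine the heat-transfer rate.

Treat each layer as a resistance in series:
  R_castable refractory = L/(kA) = 0.112/(0.677·21.1) = 0.007841 K/W
  R_mineral wool = L/(kA) = 0.425/(0.0372·21.1) = 0.5415 K/W
  R_conv,out = 1/(hA) = 1/(16.3·21.1) = 0.002908 K/W
ΣR = 0.007841 + 0.5415 + 0.002908 = 0.5522 K/W
Q = ΔT/ΣR = (1273 K − 292.3 K)/0.5522 = 1780 W

Q = 1780 W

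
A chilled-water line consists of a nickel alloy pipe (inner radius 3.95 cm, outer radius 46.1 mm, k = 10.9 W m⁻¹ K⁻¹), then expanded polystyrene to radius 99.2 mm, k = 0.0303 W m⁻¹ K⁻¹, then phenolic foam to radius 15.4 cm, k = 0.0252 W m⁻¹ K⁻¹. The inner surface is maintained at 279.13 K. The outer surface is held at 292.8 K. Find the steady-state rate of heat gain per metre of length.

Resistance network (inner→outer):
  R'_nickel alloy = ln(0.0461/0.0395)/(2πk) = 0.1545/(2π·10.9) = 0.002256 m·K/W
  R'_expanded polystyrene = ln(0.0992/0.0461)/(2πk) = 0.7663/(2π·0.0303) = 4.025 m·K/W
  R'_phenolic foam = ln(0.154/0.0992)/(2πk) = 0.4398/(2π·0.0252) = 2.778 m·K/W
ΣR = 0.002256 + 4.025 + 2.778 = 6.805 m·K/W
Q' = ΔT/ΣR = (279.13 K − 292.8 K)/6.805 = -2.01 W/m
(Negative Q' ⇒ heat flows inward; heat gain = 2.01 W/m.)

Q' = 2.01 W/m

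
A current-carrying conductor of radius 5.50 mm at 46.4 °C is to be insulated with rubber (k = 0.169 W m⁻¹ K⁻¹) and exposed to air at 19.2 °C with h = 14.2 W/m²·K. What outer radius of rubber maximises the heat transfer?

r_cr = 1.19 cm

For a cylinder, r_cr = k_ins/h = 0.169/14.2 = 0.0119 m = 1.19 cm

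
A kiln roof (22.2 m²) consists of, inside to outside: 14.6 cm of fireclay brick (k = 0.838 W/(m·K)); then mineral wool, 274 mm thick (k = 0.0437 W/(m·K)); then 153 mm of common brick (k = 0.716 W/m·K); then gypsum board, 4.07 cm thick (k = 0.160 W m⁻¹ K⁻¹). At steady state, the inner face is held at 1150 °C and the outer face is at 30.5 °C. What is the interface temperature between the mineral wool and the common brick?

T = 106 °C

Resistance network (inner→outer):
  R_fireclay brick = L/(kA) = 0.146/(0.838·22.2) = 0.007848 K/W
  R_mineral wool = L/(kA) = 0.274/(0.0437·22.2) = 0.2824 K/W
  R_common brick = L/(kA) = 0.153/(0.716·22.2) = 0.009626 K/W
  R_gypsum board = L/(kA) = 0.0407/(0.160·22.2) = 0.01146 K/W
ΣR = 0.007848 + 0.2824 + 0.009626 + 0.01146 = 0.3113 K/W
Q = ΔT/ΣR = (1150 °C − 30.5 °C)/0.3113 = 3596 W
From the inner boundary to the mineral wool/common brick interface, ΣR_partial = 0.2902 K/W.
T_interface = T_in − Q·ΣR_partial = 1150 °C − (3596)(0.2902) = 106 °C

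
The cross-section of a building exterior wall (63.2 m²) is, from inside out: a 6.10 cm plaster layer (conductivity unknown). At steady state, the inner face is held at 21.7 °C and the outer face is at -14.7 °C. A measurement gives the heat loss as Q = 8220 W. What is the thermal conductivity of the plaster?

k = 0.218 W/m·K

ΣR = ΔT/Q = |21.7 − -14.7|/8220 = 0.004428 K/W
L/(kA) = 0.004428 ⇒ k = 0.0610/(0.004428·63.2) = 0.218 W/m·K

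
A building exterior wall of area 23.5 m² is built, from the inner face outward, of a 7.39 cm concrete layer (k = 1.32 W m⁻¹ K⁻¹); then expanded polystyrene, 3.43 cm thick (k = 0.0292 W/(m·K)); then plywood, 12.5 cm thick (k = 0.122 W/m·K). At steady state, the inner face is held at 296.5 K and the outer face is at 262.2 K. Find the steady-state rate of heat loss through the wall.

Q = 357 W

Series thermal resistances, inner to outer:
  R_concrete = L/(kA) = 0.0739/(1.32·23.5) = 0.002382 K/W
  R_expanded polystyrene = L/(kA) = 0.0343/(0.0292·23.5) = 0.04999 K/W
  R_plywood = L/(kA) = 0.125/(0.122·23.5) = 0.04360 K/W
ΣR = 0.002382 + 0.04999 + 0.04360 = 0.09597 K/W
Q = ΔT/ΣR = (296.5 K − 262.2 K)/0.09597 = 357 W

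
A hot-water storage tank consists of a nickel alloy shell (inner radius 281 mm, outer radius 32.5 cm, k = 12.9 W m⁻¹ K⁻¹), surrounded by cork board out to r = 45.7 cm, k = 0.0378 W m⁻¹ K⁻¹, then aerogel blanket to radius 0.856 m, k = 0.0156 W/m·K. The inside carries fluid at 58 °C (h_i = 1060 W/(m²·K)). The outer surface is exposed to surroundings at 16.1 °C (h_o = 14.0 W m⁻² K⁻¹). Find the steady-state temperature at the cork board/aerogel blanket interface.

T = 46.9 °C

Series thermal resistances, inner to outer:
  R_conv,in = 1/(4πr²h) = 1/(4π·0.281²·1060) = 9.508×10^-4 K/W
  R_nickel alloy = (1/0.281 − 1/0.325)/(4πk) = 0.4818/(4π·12.9) = 0.002972 K/W
  R_cork board = (1/0.325 − 1/0.457)/(4πk) = 0.8887/(4π·0.0378) = 1.871 K/W
  R_aerogel blanket = (1/0.457 − 1/0.856)/(4πk) = 1.020/(4π·0.0156) = 5.203 K/W
  R_conv,out = 1/(4πr²h) = 1/(4π·0.856²·14.0) = 0.007757 K/W
ΣR = 9.508×10^-4 + 0.002972 + 1.871 + 5.203 + 0.007757 = 7.086 K/W
Q = ΔT/ΣR = (58 °C − 16.1 °C)/7.086 = 5.913 W
From the inner boundary to the cork board/aerogel blanket interface, ΣR_partial = 1.875 K/W.
T_interface = T_in − Q·ΣR_partial = 58 °C − (5.913)(1.875) = 46.9 °C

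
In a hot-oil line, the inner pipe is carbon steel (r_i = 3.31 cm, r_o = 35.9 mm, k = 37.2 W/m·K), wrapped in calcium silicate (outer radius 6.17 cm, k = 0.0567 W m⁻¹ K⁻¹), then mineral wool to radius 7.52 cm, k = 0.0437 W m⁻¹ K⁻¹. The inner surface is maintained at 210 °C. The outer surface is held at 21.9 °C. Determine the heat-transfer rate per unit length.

Resistance network (inner→outer):
  R'_carbon steel = ln(0.0359/0.0331)/(2πk) = 0.08120/(2π·37.2) = 3.474×10^-4 m·K/W
  R'_calcium silicate = ln(0.0617/0.0359)/(2πk) = 0.5415/(2π·0.0567) = 1.520 m·K/W
  R'_mineral wool = ln(0.0752/0.0617)/(2πk) = 0.1979/(2π·0.0437) = 0.7206 m·K/W
ΣR = 3.474×10^-4 + 1.520 + 0.7206 = 2.241 m·K/W
Q' = ΔT/ΣR = (210 °C − 21.9 °C)/2.241 = 83.9 W/m

Q' = 83.9 W/m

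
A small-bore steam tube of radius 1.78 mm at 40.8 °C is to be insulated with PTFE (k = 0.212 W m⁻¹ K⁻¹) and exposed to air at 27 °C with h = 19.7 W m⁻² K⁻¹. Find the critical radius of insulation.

For a cylinder, r_cr = k_ins/h = 0.212/19.7 = 0.0108 m = 1.08 cm

r_cr = 1.08 cm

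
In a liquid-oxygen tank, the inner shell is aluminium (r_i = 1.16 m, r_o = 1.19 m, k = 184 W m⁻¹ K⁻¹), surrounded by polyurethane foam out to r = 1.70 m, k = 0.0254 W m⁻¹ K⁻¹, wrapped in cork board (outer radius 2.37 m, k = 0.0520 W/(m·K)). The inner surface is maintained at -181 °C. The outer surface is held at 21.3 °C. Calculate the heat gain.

Treat each layer as a resistance in series:
  R_aluminium = (1/1.16 − 1/1.19)/(4πk) = 0.02173/(4π·184) = 9.399×10^-6 K/W
  R_polyurethane foam = (1/1.19 − 1/1.70)/(4πk) = 0.2521/(4π·0.0254) = 0.7898 K/W
  R_cork board = (1/1.70 − 1/2.37)/(4πk) = 0.1663/(4π·0.0520) = 0.2545 K/W
ΣR = 9.399×10^-6 + 0.7898 + 0.2545 = 1.044 K/W
Q = ΔT/ΣR = (-181 °C − 21.3 °C)/1.044 = -194 W
(Negative Q ⇒ heat flows inward; heat gain = 194 W.)

Q = 194 W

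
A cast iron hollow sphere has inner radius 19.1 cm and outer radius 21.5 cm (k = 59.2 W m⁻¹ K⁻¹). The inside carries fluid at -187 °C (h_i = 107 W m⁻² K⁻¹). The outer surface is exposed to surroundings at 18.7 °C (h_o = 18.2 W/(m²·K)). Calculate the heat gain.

Q = 1780 W

Treat each layer as a resistance in series:
  R_conv,in = 1/(4πr²h) = 1/(4π·0.191²·107) = 0.02039 K/W
  R_cast iron = (1/0.191 − 1/0.215)/(4πk) = 0.5844/(4π·59.2) = 7.856×10^-4 K/W
  R_conv,out = 1/(4πr²h) = 1/(4π·0.215²·18.2) = 0.09459 K/W
ΣR = 0.02039 + 7.856×10^-4 + 0.09459 = 0.1158 K/W
Q = ΔT/ΣR = (-187 °C − 18.7 °C)/0.1158 = -1780 W
(Negative Q ⇒ heat flows inward; heat gain = 1780 W.)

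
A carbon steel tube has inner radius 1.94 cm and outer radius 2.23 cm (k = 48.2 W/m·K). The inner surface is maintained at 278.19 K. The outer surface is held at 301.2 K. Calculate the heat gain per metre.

Q' = 2πk·ΔT/ln(r₂/r₁) = 2π × 48.2 × 23.01 / ln(0.0223/0.0194) = 50000 W/m

Q' = 50.0 kW/m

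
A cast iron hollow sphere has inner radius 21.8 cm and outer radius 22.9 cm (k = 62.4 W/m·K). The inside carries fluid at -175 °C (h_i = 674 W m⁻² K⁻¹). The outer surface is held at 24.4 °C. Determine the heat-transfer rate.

Resistance network (inner→outer):
  R_conv,in = 1/(4πr²h) = 1/(4π·0.218²·674) = 0.002484 K/W
  R_cast iron = (1/0.218 − 1/0.229)/(4πk) = 0.2203/(4π·62.4) = 2.810×10^-4 K/W
ΣR = 0.002484 + 2.810×10^-4 = 0.002765 K/W
Q = ΔT/ΣR = (-175 °C − 24.4 °C)/0.002765 = -72100 W
(Negative Q ⇒ heat flows inward; heat gain = 72100 W.)

Q = 72.1 kW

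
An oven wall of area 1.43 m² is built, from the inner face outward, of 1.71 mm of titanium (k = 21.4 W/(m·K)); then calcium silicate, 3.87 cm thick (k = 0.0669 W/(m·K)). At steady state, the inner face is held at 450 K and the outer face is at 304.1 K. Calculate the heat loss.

Q = 361 W

Resistance network (inner→outer):
  R_titanium = L/(kA) = 0.00171/(21.4·1.43) = 5.588×10^-5 K/W
  R_calcium silicate = L/(kA) = 0.0387/(0.0669·1.43) = 0.4045 K/W
ΣR = 5.588×10^-5 + 0.4045 = 0.4046 K/W
Q = ΔT/ΣR = (450 K − 304.1 K)/0.4046 = 361 W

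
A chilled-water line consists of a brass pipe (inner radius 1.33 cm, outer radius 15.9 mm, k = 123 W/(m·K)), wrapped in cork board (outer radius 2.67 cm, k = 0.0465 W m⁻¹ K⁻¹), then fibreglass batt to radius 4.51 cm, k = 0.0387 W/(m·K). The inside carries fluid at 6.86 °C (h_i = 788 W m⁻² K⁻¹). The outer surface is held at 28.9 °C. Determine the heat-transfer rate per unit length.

Resistance network (inner→outer):
  R'_conv,in = 1/(2πr h) = 1/(2π·0.0133·788) = 0.01519 m·K/W
  R'_brass = ln(0.0159/0.0133)/(2πk) = 0.1786/(2π·123) = 2.310×10^-4 m·K/W
  R'_cork board = ln(0.0267/0.0159)/(2πk) = 0.5183/(2π·0.0465) = 1.774 m·K/W
  R'_fibreglass batt = ln(0.0451/0.0267)/(2πk) = 0.5242/(2π·0.0387) = 2.156 m·K/W
ΣR = 0.01519 + 2.310×10^-4 + 1.774 + 2.156 = 3.945 m·K/W
Q' = ΔT/ΣR = (6.86 °C − 28.9 °C)/3.945 = -5.59 W/m
(Negative Q' ⇒ heat flows inward; heat gain = 5.59 W/m.)

Q' = 5.59 W/m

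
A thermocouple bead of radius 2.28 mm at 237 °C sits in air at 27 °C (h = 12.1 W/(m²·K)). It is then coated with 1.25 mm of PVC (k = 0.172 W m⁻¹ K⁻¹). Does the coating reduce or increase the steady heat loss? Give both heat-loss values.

Critical radius for a sphere: r_cr = 2k/h = 0.0284 m = 2.84 cm.
Outer radius after coating: r₂ = 0.00228 + 0.00125 = 0.00353 m.
Since r₁ < r_cr and r₂ ≤ r_cr, the coating moves toward the maximum at r_cr — heat loss rises.
Bare: R = 1/(4πr₁²h) = 1265 K/W; Q = 210/1265 = 0.166 W.
Coated: R = R_cond + R_conv = 599.6 K/W; Q = 210/599.6 = 0.350 W.

increases: 0.166 → 0.350 W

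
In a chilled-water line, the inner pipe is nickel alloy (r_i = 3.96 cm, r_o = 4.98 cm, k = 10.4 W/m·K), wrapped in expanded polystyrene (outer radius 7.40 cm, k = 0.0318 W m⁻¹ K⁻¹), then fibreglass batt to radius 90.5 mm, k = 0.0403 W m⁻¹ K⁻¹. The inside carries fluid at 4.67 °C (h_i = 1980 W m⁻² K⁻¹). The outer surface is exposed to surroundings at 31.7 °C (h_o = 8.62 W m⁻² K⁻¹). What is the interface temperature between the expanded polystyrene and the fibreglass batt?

Treat each layer as a resistance in series:
  R'_conv,in = 1/(2πr h) = 1/(2π·0.0396·1980) = 0.002030 m·K/W
  R'_nickel alloy = ln(0.0498/0.0396)/(2πk) = 0.2292/(2π·10.4) = 0.003507 m·K/W
  R'_expanded polystyrene = ln(0.0740/0.0498)/(2πk) = 0.3961/(2π·0.0318) = 1.982 m·K/W
  R'_fibreglass batt = ln(0.0905/0.0740)/(2πk) = 0.2013/(2π·0.0403) = 0.7949 m·K/W
  R'_conv,out = 1/(2πr h) = 1/(2π·0.0905·8.62) = 0.2040 m·K/W
ΣR = 0.002030 + 0.003507 + 1.982 + 0.7949 + 0.2040 = 2.986 m·K/W
Q' = ΔT/ΣR = (4.67 °C − 31.7 °C)/2.986 = -9.052 W/m
From the inner boundary to the expanded polystyrene/fibreglass batt interface, ΣR_partial = 1.988 m·K/W.
T_interface = T_in − Q'·ΣR_partial = 4.67 °C − (-9.052)(1.988) = 22.7 °C

T = 22.7 °C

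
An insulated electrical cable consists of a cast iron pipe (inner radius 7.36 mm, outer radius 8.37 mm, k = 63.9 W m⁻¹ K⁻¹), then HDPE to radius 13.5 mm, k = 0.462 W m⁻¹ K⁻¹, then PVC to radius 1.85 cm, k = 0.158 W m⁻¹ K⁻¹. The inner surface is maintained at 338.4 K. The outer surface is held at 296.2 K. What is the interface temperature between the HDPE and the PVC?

Treat each layer as a resistance in series:
  R'_cast iron = ln(0.00837/0.00736)/(2πk) = 0.1286/(2π·63.9) = 3.203×10^-4 m·K/W
  R'_HDPE = ln(0.0135/0.00837)/(2πk) = 0.4780/(2π·0.462) = 0.1647 m·K/W
  R'_PVC = ln(0.0185/0.0135)/(2πk) = 0.3151/(2π·0.158) = 0.3174 m·K/W
ΣR = 3.203×10^-4 + 0.1647 + 0.3174 = 0.4824 m·K/W
Q' = ΔT/ΣR = (338.4 K − 296.2 K)/0.4824 = 87.48 W/m
From the inner boundary to the HDPE/PVC interface, ΣR_partial = 0.1650 m·K/W.
T_interface = T_in − Q'·ΣR_partial = 338.4 K − (87.48)(0.1650) = 324.0 K

T = 324.0 K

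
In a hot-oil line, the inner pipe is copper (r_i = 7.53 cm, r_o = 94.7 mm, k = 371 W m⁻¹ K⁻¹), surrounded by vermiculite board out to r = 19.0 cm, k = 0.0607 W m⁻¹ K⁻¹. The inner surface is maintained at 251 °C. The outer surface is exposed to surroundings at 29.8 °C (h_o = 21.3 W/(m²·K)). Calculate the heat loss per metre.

Series thermal resistances, inner to outer:
  R'_copper = ln(0.0947/0.0753)/(2πk) = 0.2292/(2π·371) = 9.834×10^-5 m·K/W
  R'_vermiculite board = ln(0.190/0.0947)/(2πk) = 0.6963/(2π·0.0607) = 1.826 m·K/W
  R'_conv,out = 1/(2πr h) = 1/(2π·0.190·21.3) = 0.03933 m·K/W
ΣR = 9.834×10^-5 + 1.826 + 0.03933 = 1.865 m·K/W
Q' = ΔT/ΣR = (251 °C − 29.8 °C)/1.865 = 119 W/m

Q' = 119 W/m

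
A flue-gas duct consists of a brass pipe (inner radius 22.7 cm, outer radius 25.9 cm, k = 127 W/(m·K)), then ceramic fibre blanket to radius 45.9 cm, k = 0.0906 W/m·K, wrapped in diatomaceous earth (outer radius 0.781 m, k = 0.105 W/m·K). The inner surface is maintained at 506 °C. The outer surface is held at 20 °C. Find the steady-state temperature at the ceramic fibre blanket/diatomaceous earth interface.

Series thermal resistances, inner to outer:
  R'_brass = ln(0.259/0.227)/(2πk) = 0.1319/(2π·127) = 1.653×10^-4 m·K/W
  R'_ceramic fibre blanket = ln(0.459/0.259)/(2πk) = 0.5722/(2π·0.0906) = 1.005 m·K/W
  R'_diatomaceous earth = ln(0.781/0.459)/(2πk) = 0.5315/(2π·0.105) = 0.8057 m·K/W
ΣR = 1.653×10^-4 + 1.005 + 0.8057 = 1.811 m·K/W
Q' = ΔT/ΣR = (506 °C − 20 °C)/1.811 = 268.4 W/m
From the inner boundary to the ceramic fibre blanket/diatomaceous earth interface, ΣR_partial = 1.005 m·K/W.
T_interface = T_in − Q'·ΣR_partial = 506 °C − (268.4)(1.005) = 236 °C

T = 236 °C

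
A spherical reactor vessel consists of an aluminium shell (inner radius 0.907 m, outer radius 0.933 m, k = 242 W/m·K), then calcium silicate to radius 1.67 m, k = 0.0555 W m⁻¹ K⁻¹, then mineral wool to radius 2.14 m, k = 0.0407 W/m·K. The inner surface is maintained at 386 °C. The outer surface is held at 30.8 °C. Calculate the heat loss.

Q = 380 W

Treat each layer as a resistance in series:
  R_aluminium = (1/0.907 − 1/0.933)/(4πk) = 0.03072/(4π·242) = 1.010×10^-5 K/W
  R_calcium silicate = (1/0.933 − 1/1.67)/(4πk) = 0.4730/(4π·0.0555) = 0.6782 K/W
  R_mineral wool = (1/1.67 − 1/2.14)/(4πk) = 0.1315/(4π·0.0407) = 0.2571 K/W
ΣR = 1.010×10^-5 + 0.6782 + 0.2571 = 0.9353 K/W
Q = ΔT/ΣR = (386 °C − 30.8 °C)/0.9353 = 380 W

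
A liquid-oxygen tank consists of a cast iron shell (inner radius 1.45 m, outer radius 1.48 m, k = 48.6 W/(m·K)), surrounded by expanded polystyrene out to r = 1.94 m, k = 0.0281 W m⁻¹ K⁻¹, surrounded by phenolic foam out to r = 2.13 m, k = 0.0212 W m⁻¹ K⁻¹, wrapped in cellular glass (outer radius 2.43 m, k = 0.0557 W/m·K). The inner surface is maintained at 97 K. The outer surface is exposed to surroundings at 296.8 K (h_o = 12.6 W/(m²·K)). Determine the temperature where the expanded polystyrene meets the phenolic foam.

T = 224.6 K

Resistance network (inner→outer):
  R_cast iron = (1/1.45 − 1/1.48)/(4πk) = 0.01398/(4π·48.6) = 2.289×10^-5 K/W
  R_expanded polystyrene = (1/1.48 − 1/1.94)/(4πk) = 0.1602/(4π·0.0281) = 0.4537 K/W
  R_phenolic foam = (1/1.94 − 1/2.13)/(4πk) = 0.04598/(4π·0.0212) = 0.1726 K/W
  R_cellular glass = (1/2.13 − 1/2.43)/(4πk) = 0.05796/(4π·0.0557) = 0.08281 K/W
  R_conv,out = 1/(4πr²h) = 1/(4π·2.43²·12.6) = 0.001070 K/W
ΣR = 2.289×10^-5 + 0.4537 + 0.1726 + 0.08281 + 0.001070 = 0.7102 K/W
Q = ΔT/ΣR = (97 K − 296.8 K)/0.7102 = -281.3 W
From the inner boundary to the expanded polystyrene/phenolic foam interface, ΣR_partial = 0.4537 K/W.
T_interface = T_in − Q·ΣR_partial = 97 K − (-281.3)(0.4537) = 224.6 K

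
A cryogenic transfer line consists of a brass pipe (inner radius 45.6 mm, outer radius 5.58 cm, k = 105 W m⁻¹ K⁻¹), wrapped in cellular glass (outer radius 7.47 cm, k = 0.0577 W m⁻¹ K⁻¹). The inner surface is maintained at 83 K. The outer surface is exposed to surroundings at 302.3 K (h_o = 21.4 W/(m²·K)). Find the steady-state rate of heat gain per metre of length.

Q' = 242 W/m

Treat each layer as a resistance in series:
  R'_brass = ln(0.0558/0.0456)/(2πk) = 0.2019/(2π·105) = 3.060×10^-4 m·K/W
  R'_cellular glass = ln(0.0747/0.0558)/(2πk) = 0.2917/(2π·0.0577) = 0.8046 m·K/W
  R'_conv,out = 1/(2πr h) = 1/(2π·0.0747·21.4) = 0.09956 m·K/W
ΣR = 3.060×10^-4 + 0.8046 + 0.09956 = 0.9045 m·K/W
Q' = ΔT/ΣR = (83 K − 302.3 K)/0.9045 = -242 W/m
(Negative Q' ⇒ heat flows inward; heat gain = 242 W/m.)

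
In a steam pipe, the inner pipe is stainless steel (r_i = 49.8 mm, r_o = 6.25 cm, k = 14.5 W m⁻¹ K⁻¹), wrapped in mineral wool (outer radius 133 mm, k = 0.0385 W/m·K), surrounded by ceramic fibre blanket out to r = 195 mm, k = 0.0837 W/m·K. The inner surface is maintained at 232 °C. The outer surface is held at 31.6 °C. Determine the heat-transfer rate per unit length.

Q' = 52.0 W/m

Series thermal resistances, inner to outer:
  R'_stainless steel = ln(0.0625/0.0498)/(2πk) = 0.2272/(2π·14.5) = 0.002493 m·K/W
  R'_mineral wool = ln(0.133/0.0625)/(2πk) = 0.7552/(2π·0.0385) = 3.122 m·K/W
  R'_ceramic fibre blanket = ln(0.195/0.133)/(2πk) = 0.3827/(2π·0.0837) = 0.7276 m·K/W
ΣR = 0.002493 + 3.122 + 0.7276 = 3.852 m·K/W
Q' = ΔT/ΣR = (232 °C − 31.6 °C)/3.852 = 52.0 W/m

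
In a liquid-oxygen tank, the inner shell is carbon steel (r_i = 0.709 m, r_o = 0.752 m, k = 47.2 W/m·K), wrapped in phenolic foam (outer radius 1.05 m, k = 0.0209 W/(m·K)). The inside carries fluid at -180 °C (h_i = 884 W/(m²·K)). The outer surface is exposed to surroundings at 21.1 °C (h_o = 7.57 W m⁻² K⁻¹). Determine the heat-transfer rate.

Treat each layer as a resistance in series:
  R_conv,in = 1/(4πr²h) = 1/(4π·0.709²·884) = 1.791×10^-4 K/W
  R_carbon steel = (1/0.709 − 1/0.752)/(4πk) = 0.08065/(4π·47.2) = 1.360×10^-4 K/W
  R_phenolic foam = (1/0.752 − 1/1.05)/(4πk) = 0.3774/(4π·0.0209) = 1.437 K/W
  R_conv,out = 1/(4πr²h) = 1/(4π·1.05²·7.57) = 0.009535 K/W
ΣR = 1.791×10^-4 + 1.360×10^-4 + 1.437 + 0.009535 = 1.447 K/W
Q = ΔT/ΣR = (-180 °C − 21.1 °C)/1.447 = -139 W
(Negative Q ⇒ heat flows inward; heat gain = 139 W.)

Q = 139 W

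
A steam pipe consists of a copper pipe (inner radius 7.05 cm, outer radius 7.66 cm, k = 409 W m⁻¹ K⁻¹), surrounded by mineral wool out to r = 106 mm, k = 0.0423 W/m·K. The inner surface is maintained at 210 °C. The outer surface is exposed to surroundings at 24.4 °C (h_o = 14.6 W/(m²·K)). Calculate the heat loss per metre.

Resistance network (inner→outer):
  R'_copper = ln(0.0766/0.0705)/(2πk) = 0.08298/(2π·409) = 3.229×10^-5 m·K/W
  R'_mineral wool = ln(0.106/0.0766)/(2πk) = 0.3248/(2π·0.0423) = 1.222 m·K/W
  R'_conv,out = 1/(2πr h) = 1/(2π·0.106·14.6) = 0.1028 m·K/W
ΣR = 3.229×10^-5 + 1.222 + 0.1028 = 1.325 m·K/W
Q' = ΔT/ΣR = (210 °C − 24.4 °C)/1.325 = 140 W/m

Q' = 140 W/m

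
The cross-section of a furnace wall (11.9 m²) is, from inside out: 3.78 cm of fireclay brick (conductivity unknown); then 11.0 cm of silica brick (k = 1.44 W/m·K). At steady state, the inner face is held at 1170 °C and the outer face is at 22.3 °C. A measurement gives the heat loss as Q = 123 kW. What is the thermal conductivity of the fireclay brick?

k = 1.09 W/m·K

ΣR = ΔT/Q = |1170 − 22.3|/1.23×10^5 = 0.009331 K/W
Known resistances:
  R_silica brick = L/(kA) = 0.110/(1.44·11.9) = 0.006419 K/W
R_fireclay brick = ΣR − ΣR_known = 0.009331 − 0.006419 = 0.002912 K/W
L/(kA) = 0.002912 ⇒ k = 0.0378/(0.002912·11.9) = 1.09 W/m·K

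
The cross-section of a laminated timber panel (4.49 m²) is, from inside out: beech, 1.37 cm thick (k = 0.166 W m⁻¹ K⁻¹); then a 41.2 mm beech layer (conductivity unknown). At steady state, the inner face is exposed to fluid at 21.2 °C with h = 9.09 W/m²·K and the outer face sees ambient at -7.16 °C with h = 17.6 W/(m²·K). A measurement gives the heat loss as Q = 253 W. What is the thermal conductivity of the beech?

k = 0.162 W/m·K

ΣR = ΔT/Q = |21.2 − -7.16|/253 = 0.1121 K/W
Known resistances:
  R_conv,in = 1/(hA) = 1/(9.09·4.49) = 0.02450 K/W
  R_beech = L/(kA) = 0.0137/(0.166·4.49) = 0.01838 K/W
  R_conv,out = 1/(hA) = 1/(17.6·4.49) = 0.01265 K/W
R_beech = ΣR − ΣR_known = 0.1121 − 0.05553 = 0.05657 K/W
L/(kA) = 0.05657 ⇒ k = 0.0412/(0.05657·4.49) = 0.162 W/m·K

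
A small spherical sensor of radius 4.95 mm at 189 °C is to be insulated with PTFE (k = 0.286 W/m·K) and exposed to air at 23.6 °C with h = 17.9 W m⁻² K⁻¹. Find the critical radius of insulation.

For a sphere, r_cr = 2k_ins/h = 2·0.286/17.9 = 0.0320 m = 3.20 cm

r_cr = 3.20 cm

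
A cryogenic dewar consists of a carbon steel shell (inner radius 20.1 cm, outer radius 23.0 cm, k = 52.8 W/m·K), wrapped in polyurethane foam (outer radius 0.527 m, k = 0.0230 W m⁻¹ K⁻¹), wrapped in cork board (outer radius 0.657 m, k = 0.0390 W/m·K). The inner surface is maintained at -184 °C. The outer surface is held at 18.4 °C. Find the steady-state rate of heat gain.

Q = 21.9 W

Resistance network (inner→outer):
  R_carbon steel = (1/0.201 − 1/0.230)/(4πk) = 0.6273/(4π·52.8) = 9.454×10^-4 K/W
  R_polyurethane foam = (1/0.230 − 1/0.527)/(4πk) = 2.450/(4π·0.0230) = 8.478 K/W
  R_cork board = (1/0.527 − 1/0.657)/(4πk) = 0.3755/(4π·0.0390) = 0.7661 K/W
ΣR = 9.454×10^-4 + 8.478 + 0.7661 = 9.245 K/W
Q = ΔT/ΣR = (-184 °C − 18.4 °C)/9.245 = -21.9 W
(Negative Q ⇒ heat flows inward; heat gain = 21.9 W.)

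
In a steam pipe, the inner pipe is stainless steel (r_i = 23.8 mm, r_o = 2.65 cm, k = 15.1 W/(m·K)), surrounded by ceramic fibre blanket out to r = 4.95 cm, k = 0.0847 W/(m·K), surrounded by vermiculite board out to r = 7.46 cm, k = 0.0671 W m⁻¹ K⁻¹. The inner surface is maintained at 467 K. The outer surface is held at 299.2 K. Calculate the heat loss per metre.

Series thermal resistances, inner to outer:
  R'_stainless steel = ln(0.0265/0.0238)/(2πk) = 0.1075/(2π·15.1) = 0.001133 m·K/W
  R'_ceramic fibre blanket = ln(0.0495/0.0265)/(2πk) = 0.6248/(2π·0.0847) = 1.174 m·K/W
  R'_vermiculite board = ln(0.0746/0.0495)/(2πk) = 0.4102/(2π·0.0671) = 0.9729 m·K/W
ΣR = 0.001133 + 1.174 + 0.9729 = 2.148 m·K/W
Q' = ΔT/ΣR = (467 K − 299.2 K)/2.148 = 78.1 W/m

Q' = 78.1 W/m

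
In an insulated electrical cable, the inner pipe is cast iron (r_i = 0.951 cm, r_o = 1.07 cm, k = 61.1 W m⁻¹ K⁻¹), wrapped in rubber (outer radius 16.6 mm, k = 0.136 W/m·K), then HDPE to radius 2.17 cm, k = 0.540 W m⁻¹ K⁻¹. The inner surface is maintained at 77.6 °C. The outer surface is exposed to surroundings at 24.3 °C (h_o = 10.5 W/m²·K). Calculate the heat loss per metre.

Q' = 41.3 W/m

Series thermal resistances, inner to outer:
  R'_cast iron = ln(0.0107/0.00951)/(2πk) = 0.1179/(2π·61.1) = 3.071×10^-4 m·K/W
  R'_rubber = ln(0.0166/0.0107)/(2πk) = 0.4392/(2π·0.136) = 0.5139 m·K/W
  R'_HDPE = ln(0.0217/0.0166)/(2πk) = 0.2679/(2π·0.540) = 0.07896 m·K/W
  R'_conv,out = 1/(2πr h) = 1/(2π·0.0217·10.5) = 0.6985 m·K/W
ΣR = 3.071×10^-4 + 0.5139 + 0.07896 + 0.6985 = 1.292 m·K/W
Q' = ΔT/ΣR = (77.6 °C − 24.3 °C)/1.292 = 41.3 W/m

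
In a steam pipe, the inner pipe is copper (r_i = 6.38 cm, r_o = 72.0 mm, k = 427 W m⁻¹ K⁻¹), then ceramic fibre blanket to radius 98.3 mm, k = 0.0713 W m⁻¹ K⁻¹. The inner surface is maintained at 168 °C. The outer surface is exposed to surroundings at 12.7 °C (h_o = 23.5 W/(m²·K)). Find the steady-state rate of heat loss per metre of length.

Q' = 203 W/m

Resistance network (inner→outer):
  R'_copper = ln(0.0720/0.0638)/(2πk) = 0.1209/(2π·427) = 4.507×10^-5 m·K/W
  R'_ceramic fibre blanket = ln(0.0983/0.0720)/(2πk) = 0.3114/(2π·0.0713) = 0.6950 m·K/W
  R'_conv,out = 1/(2πr h) = 1/(2π·0.0983·23.5) = 0.06890 m·K/W
ΣR = 4.507×10^-5 + 0.6950 + 0.06890 = 0.7639 m·K/W
Q' = ΔT/ΣR = (168 °C − 12.7 °C)/0.7639 = 203 W/m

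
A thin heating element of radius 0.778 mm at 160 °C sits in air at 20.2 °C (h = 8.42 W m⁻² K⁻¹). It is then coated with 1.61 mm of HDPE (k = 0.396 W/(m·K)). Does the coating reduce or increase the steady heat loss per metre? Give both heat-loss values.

Critical radius for a cylinder: r_cr = k/h = 0.0470 m = 4.70 cm.
Outer radius after coating: r₂ = 7.78×10^-4 + 0.00161 = 0.002388 m.
Since r₁ < r_cr and r₂ ≤ r_cr, the coating moves toward the maximum at r_cr — heat loss rises.
Bare: R = 1/(2πr₁h) = 24.30 m·K/W; Q = 139.8/24.30 = 5.75 W/m.
Coated: R = R_cond + R_conv = 8.366 m·K/W; Q = 139.8/8.366 = 16.7 W/m.

increases: 5.75 → 16.7 W/m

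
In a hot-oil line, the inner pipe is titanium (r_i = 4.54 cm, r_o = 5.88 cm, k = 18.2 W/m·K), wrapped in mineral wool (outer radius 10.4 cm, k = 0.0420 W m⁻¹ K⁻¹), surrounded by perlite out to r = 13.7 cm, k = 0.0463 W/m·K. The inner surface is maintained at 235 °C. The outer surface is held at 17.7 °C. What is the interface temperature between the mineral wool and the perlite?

T = 83.9 °C

Treat each layer as a resistance in series:
  R'_titanium = ln(0.0588/0.0454)/(2πk) = 0.2586/(2π·18.2) = 0.002262 m·K/W
  R'_mineral wool = ln(0.104/0.0588)/(2πk) = 0.5702/(2π·0.0420) = 2.161 m·K/W
  R'_perlite = ln(0.137/0.104)/(2πk) = 0.2756/(2π·0.0463) = 0.9473 m·K/W
ΣR = 0.002262 + 2.161 + 0.9473 = 3.111 m·K/W
Q' = ΔT/ΣR = (235 °C − 17.7 °C)/3.111 = 69.85 W/m
From the inner boundary to the mineral wool/perlite interface, ΣR_partial = 2.163 m·K/W.
T_interface = T_in − Q'·ΣR_partial = 235 °C − (69.85)(2.163) = 83.9 °C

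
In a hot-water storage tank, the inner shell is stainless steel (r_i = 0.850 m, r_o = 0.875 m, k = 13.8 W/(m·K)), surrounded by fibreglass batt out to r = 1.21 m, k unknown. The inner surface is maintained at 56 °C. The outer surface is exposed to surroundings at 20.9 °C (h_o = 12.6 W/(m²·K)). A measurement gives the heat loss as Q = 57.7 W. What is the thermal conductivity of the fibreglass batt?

ΣR = ΔT/Q = |56 − 20.9|/57.7 = 0.6083 K/W
Known resistances:
  R_stainless steel = (1/0.850 − 1/0.875)/(4πk) = 0.03361/(4π·13.8) = 1.938×10^-4 K/W
  R_conv,out = 1/(4πr²h) = 1/(4π·1.21²·12.6) = 0.004314 K/W
R_fibreglass batt = ΣR − ΣR_known = 0.6083 − 0.004508 = 0.6038 K/W
(1/r₁−1/r₂)/(4πk) = 0.6038 ⇒ k = 0.3164/(4π·0.6038) = 0.0417 W/m·K

k = 0.0417 W/m·K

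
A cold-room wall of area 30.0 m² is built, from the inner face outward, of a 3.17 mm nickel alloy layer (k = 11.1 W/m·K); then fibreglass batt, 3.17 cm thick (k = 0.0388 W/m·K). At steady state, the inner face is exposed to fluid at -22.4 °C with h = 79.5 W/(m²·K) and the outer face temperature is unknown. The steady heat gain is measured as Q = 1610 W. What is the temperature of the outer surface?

T_out = 22.1 °C

Series resistances:
  R_conv,in = 1/(hA) = 1/(79.5·30.0) = 4.193×10^-4 K/W
  R_nickel alloy = L/(kA) = 0.00317/(11.1·30.0) = 9.520×10^-6 K/W
  R_fibreglass batt = L/(kA) = 0.0317/(0.0388·30.0) = 0.02723 K/W
ΣR = 0.02766 K/W
ΔT = Q·ΣR = 1610 × 0.02766 = 44.53 K
Heat flows inward, so T_out = T_in + ΔT = -22.4 + 44.53 = 22.1 °C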